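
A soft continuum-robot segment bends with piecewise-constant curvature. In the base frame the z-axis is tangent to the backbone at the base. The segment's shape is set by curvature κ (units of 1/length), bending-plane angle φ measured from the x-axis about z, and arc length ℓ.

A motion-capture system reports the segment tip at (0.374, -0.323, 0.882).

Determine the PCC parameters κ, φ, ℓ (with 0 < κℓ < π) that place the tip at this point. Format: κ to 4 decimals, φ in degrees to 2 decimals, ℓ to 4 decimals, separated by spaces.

ρ = √(x²+y²) = √(0.374² + -0.323²) = 0.49417
φ = atan2(y, x) mod 360° = atan2(-0.323, 0.374) = 319.1849°
|p|² = ρ² + z² = 0.49417² + 0.882² = 1.02213
κ = 2ρ / |p|² = 2×0.49417 / 1.02213 = 0.96694
θ = 2·atan2(ρ, z) = 2·atan2(0.49417, 0.882) = 1.02141 rad
ℓ = θ/κ = 1.02141/0.96694 = 1.05633

0.9669 319.18 1.0563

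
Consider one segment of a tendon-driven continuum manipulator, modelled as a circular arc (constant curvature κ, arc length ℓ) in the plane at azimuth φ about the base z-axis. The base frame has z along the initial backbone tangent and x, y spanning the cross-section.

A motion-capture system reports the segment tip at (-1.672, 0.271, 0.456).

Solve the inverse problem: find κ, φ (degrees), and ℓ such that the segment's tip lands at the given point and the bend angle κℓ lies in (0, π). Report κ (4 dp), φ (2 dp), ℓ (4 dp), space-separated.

1.1010 170.79 2.3758

ρ = √(x²+y²) = √(-1.672² + 0.271²) = 1.69382
φ = atan2(y, x) mod 360° = atan2(0.271, -1.672) = 170.7935°
|p|² = ρ² + z² = 1.69382² + 0.456² = 3.07696
κ = 2ρ / |p|² = 2×1.69382 / 3.07696 = 1.10097
θ = 2·atan2(ρ, z) = 2·atan2(1.69382, 0.456) = 2.61563 rad
ℓ = θ/κ = 2.61563/1.10097 = 2.37576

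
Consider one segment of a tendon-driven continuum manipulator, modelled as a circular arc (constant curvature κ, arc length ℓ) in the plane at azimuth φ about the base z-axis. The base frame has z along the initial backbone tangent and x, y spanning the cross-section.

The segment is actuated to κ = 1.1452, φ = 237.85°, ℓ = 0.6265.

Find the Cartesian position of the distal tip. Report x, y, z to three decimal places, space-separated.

-0.115 -0.182 0.574

θ = κ·ℓ = 1.1452 × 0.6265 = 0.71747 rad
ρ = (1 − cos θ)/κ = (1 − 0.75347)/1.1452 = 0.21527
z = sin θ / κ = 0.65748/1.1452 = 0.57412
x = ρ cos φ = 0.21527 × cos(237.85°) = -0.11455
y = ρ sin φ = 0.21527 × sin(237.85°) = -0.18226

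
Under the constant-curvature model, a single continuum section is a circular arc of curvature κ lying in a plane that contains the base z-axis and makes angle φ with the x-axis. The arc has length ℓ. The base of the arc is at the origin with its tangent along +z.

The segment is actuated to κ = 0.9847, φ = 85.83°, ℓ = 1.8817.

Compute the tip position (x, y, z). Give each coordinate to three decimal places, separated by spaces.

0.094 1.295 0.975

θ = κ·ℓ = 0.9847 × 1.8817 = 1.85291 rad
ρ = (1 − cos θ)/κ = (1 − -0.27839)/0.9847 = 1.29825
z = sin θ / κ = 0.96047/0.9847 = 0.97539
x = ρ cos φ = 1.29825 × cos(85.83°) = 0.09440
y = ρ sin φ = 1.29825 × sin(85.83°) = 1.29481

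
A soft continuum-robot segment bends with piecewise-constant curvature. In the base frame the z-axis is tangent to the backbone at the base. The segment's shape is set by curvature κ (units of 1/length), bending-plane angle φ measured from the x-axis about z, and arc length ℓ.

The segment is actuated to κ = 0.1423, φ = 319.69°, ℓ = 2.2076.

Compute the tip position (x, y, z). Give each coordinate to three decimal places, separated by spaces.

θ = κ·ℓ = 0.1423 × 2.2076 = 0.31414 rad
ρ = (1 − cos θ)/κ = (1 − 0.95106)/0.1423 = 0.34391
z = sin θ / κ = 0.30900/0.1423 = 2.17147
x = ρ cos φ = 0.34391 × cos(319.69°) = 0.26225
y = ρ sin φ = 0.34391 × sin(319.69°) = -0.22248

0.262 -0.222 2.171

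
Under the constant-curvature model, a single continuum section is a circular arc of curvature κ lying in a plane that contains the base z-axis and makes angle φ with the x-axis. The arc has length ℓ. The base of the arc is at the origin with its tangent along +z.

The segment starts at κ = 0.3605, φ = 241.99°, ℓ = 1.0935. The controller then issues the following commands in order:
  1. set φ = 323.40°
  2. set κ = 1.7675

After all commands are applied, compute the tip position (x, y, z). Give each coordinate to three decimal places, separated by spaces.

initial: κ=0.3605, φ=241.99°, ℓ=1.0935
cmd 1: set φ=323.40° → (κ,φ,ℓ)=(0.3605,323.40°,1.0935) → tip=(0.1708,-0.1269,1.0654)
cmd 2: set κ=1.7675 → (κ,φ,ℓ)=(1.7675,323.40°,1.0935) → tip=(0.6151,-0.4568,0.5291)

0.615 -0.457 0.529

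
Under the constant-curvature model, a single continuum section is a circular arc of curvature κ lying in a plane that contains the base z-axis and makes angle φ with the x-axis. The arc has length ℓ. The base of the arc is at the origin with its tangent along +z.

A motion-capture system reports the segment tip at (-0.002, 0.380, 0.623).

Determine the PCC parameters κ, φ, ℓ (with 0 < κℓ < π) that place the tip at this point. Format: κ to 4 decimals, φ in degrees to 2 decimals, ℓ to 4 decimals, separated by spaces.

1.4272 90.30 0.7676

ρ = √(x²+y²) = √(-0.002² + 0.380²) = 0.38001
φ = atan2(y, x) mod 360° = atan2(0.380, -0.002) = 90.3016°
|p|² = ρ² + z² = 0.38001² + 0.623² = 0.53253
κ = 2ρ / |p|² = 2×0.38001 / 0.53253 = 1.42716
θ = 2·atan2(ρ, z) = 2·atan2(0.38001, 0.623) = 1.09542 rad
ℓ = θ/κ = 1.09542/1.42716 = 0.76755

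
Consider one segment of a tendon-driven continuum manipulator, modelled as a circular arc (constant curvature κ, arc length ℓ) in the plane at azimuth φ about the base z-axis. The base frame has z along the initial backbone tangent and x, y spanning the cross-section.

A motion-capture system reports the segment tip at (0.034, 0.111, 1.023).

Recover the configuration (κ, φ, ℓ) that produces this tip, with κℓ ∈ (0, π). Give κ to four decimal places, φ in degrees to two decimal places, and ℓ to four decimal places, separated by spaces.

0.2190 72.97 1.0318

ρ = √(x²+y²) = √(0.034² + 0.111²) = 0.11609
φ = atan2(y, x) mod 360° = atan2(0.111, 0.034) = 72.9698°
|p|² = ρ² + z² = 0.11609² + 1.023² = 1.06001
κ = 2ρ / |p|² = 2×0.11609 / 1.06001 = 0.21904
θ = 2·atan2(ρ, z) = 2·atan2(0.11609, 1.023) = 0.22599 rad
ℓ = θ/κ = 0.22599/0.21904 = 1.03176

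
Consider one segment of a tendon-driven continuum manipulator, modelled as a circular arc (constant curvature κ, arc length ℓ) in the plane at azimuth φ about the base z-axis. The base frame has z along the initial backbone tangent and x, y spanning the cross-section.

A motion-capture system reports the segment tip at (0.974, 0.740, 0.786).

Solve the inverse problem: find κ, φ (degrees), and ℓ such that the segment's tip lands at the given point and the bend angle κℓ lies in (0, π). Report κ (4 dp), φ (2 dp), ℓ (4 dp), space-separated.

ρ = √(x²+y²) = √(0.974² + 0.740²) = 1.22322
φ = atan2(y, x) mod 360° = atan2(0.740, 0.974) = 37.2259°
|p|² = ρ² + z² = 1.22322² + 0.786² = 2.11407
κ = 2ρ / |p|² = 2×1.22322 / 2.11407 = 1.15722
θ = 2·atan2(ρ, z) = 2·atan2(1.22322, 0.786) = 1.99933 rad
ℓ = θ/κ = 1.99933/1.15722 = 1.72770

1.1572 37.23 1.7277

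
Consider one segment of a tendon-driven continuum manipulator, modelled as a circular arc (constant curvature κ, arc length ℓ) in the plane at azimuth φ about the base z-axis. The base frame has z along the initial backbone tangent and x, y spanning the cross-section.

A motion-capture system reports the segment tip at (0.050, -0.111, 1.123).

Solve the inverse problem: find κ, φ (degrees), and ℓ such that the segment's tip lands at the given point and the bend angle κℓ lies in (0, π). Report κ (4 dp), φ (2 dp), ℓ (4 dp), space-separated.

0.1908 294.25 1.1318

ρ = √(x²+y²) = √(0.050² + -0.111²) = 0.12174
φ = atan2(y, x) mod 360° = atan2(-0.111, 0.050) = 294.2492°
|p|² = ρ² + z² = 0.12174² + 1.123² = 1.27595
κ = 2ρ / |p|² = 2×0.12174 / 1.27595 = 0.19082
θ = 2·atan2(ρ, z) = 2·atan2(0.12174, 1.123) = 0.21597 rad
ℓ = θ/κ = 0.21597/0.19082 = 1.13178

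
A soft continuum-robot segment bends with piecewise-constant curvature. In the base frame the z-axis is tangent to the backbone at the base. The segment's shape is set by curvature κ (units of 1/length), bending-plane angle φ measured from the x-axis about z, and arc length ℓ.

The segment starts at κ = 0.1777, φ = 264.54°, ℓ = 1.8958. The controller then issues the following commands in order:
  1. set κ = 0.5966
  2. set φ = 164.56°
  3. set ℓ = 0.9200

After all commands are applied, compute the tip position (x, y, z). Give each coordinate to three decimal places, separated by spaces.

-0.237 0.066 0.874

initial: κ=0.1777, φ=264.54°, ℓ=1.8958
cmd 1: set κ=0.5966 → (κ,φ,ℓ)=(0.5966,264.54°,1.8958) → tip=(-0.0916,-0.9582,1.5167)
cmd 2: set φ=164.56° → (κ,φ,ℓ)=(0.5966,164.56°,1.8958) → tip=(-0.9278,0.2563,1.5167)
cmd 3: set ℓ=0.9200 → (κ,φ,ℓ)=(0.5966,164.56°,0.9200) → tip=(-0.2373,0.0655,0.8745)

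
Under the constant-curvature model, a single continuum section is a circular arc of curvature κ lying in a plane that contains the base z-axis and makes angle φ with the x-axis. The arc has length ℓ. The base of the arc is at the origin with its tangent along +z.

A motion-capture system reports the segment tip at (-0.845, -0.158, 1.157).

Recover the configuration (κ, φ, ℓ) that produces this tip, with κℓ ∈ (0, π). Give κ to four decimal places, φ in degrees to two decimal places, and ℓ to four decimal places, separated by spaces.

0.8275 190.59 1.5444

ρ = √(x²+y²) = √(-0.845² + -0.158²) = 0.85964
φ = atan2(y, x) mod 360° = atan2(-0.158, -0.845) = 190.5910°
|p|² = ρ² + z² = 0.85964² + 1.157² = 2.07764
κ = 2ρ / |p|² = 2×0.85964 / 2.07764 = 0.82752
θ = 2·atan2(ρ, z) = 2·atan2(0.85964, 1.157) = 1.27801 rad
ℓ = θ/κ = 1.27801/0.82752 = 1.54438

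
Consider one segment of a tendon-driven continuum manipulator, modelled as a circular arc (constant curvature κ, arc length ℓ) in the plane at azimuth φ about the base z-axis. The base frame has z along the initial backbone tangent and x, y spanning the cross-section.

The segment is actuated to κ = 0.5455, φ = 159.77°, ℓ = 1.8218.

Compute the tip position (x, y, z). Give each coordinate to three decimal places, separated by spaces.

-0.782 0.288 1.536

θ = κ·ℓ = 0.5455 × 1.8218 = 0.99379 rad
ρ = (1 − cos θ)/κ = (1 − 0.54552)/0.5455 = 0.83315
z = sin θ / κ = 0.83810/0.5455 = 1.53639
x = ρ cos φ = 0.83315 × cos(159.77°) = -0.78176
y = ρ sin φ = 0.83315 × sin(159.77°) = 0.28810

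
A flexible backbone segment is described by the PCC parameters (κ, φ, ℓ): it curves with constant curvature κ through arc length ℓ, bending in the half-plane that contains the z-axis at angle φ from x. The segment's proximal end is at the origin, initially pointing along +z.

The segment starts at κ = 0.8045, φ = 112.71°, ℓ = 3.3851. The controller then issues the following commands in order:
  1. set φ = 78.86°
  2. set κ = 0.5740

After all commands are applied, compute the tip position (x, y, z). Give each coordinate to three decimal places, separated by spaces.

0.459 2.331 1.623

initial: κ=0.8045, φ=112.71°, ℓ=3.3851
cmd 1: set φ=78.86° → (κ,φ,ℓ)=(0.8045,78.86°,3.3851) → tip=(0.4596,2.3340,0.5049)
cmd 2: set κ=0.5740 → (κ,φ,ℓ)=(0.5740,78.86°,3.3851) → tip=(0.4590,2.3310,1.6228)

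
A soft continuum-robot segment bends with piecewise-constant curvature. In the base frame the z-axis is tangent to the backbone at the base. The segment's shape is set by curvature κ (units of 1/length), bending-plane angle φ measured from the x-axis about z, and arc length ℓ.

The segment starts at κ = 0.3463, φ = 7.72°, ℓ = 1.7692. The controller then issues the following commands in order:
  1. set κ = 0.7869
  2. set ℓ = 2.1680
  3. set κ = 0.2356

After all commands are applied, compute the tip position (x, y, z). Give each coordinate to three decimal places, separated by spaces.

0.537 0.073 2.075

initial: κ=0.3463, φ=7.72°, ℓ=1.7692
cmd 1: set κ=0.7869 → (κ,φ,ℓ)=(0.7869,7.72°,1.7692) → tip=(1.0356,0.1404,1.2506)
cmd 2: set ℓ=2.1680 → (κ,φ,ℓ)=(0.7869,7.72°,2.1680) → tip=(1.4290,0.1937,1.2592)
cmd 3: set κ=0.2356 → (κ,φ,ℓ)=(0.2356,7.72°,2.1680) → tip=(0.5368,0.0728,2.0750)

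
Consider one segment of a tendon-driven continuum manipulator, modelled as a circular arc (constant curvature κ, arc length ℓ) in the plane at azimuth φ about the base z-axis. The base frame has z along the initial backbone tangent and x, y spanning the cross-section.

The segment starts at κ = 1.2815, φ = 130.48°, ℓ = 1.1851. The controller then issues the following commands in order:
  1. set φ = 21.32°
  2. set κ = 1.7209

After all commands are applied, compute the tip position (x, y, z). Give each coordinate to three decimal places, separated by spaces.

0.786 0.307 0.518

initial: κ=1.2815, φ=130.48°, ℓ=1.1851
cmd 1: set φ=21.32° → (κ,φ,ℓ)=(1.2815,21.32°,1.1851) → tip=(0.6891,0.2689,0.7793)
cmd 2: set κ=1.7209 → (κ,φ,ℓ)=(1.7209,21.32°,1.1851) → tip=(0.7858,0.3067,0.5184)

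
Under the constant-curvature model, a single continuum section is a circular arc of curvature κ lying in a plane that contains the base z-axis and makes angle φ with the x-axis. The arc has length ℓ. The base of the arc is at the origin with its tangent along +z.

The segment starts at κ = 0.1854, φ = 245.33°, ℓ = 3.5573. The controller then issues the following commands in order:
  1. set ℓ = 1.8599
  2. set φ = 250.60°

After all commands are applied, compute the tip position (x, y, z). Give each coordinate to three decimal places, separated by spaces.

initial: κ=0.1854, φ=245.33°, ℓ=3.5573
cmd 1: set ℓ=1.8599 → (κ,φ,ℓ)=(0.1854,245.33°,1.8599) → tip=(-0.1325,-0.2885,1.8233)
cmd 2: set φ=250.60° → (κ,φ,ℓ)=(0.1854,250.60°,1.8599) → tip=(-0.1055,-0.2995,1.8233)

-0.105 -0.299 1.823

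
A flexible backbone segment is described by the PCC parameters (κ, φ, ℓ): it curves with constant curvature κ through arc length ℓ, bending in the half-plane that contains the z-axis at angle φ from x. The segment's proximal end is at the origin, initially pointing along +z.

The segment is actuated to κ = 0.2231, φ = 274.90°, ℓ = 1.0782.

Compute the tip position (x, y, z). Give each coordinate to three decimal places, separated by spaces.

θ = κ·ℓ = 0.2231 × 1.0782 = 0.24055 rad
ρ = (1 − cos θ)/κ = (1 − 0.97121)/0.2231 = 0.12905
z = sin θ / κ = 0.23823/0.2231 = 1.06783
x = ρ cos φ = 0.12905 × cos(274.90°) = 0.01102
y = ρ sin φ = 0.12905 × sin(274.90°) = -0.12858

0.011 -0.129 1.068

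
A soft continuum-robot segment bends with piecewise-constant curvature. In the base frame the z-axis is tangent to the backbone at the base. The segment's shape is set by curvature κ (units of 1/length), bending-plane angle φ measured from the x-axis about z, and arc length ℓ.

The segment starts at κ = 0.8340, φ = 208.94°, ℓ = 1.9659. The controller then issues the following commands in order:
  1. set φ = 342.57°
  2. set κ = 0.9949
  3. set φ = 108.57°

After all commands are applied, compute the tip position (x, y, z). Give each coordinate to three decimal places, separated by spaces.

initial: κ=0.8340, φ=208.94°, ℓ=1.9659
cmd 1: set φ=342.57° → (κ,φ,ℓ)=(0.8340,342.57°,1.9659) → tip=(1.2226,-0.3838,1.1962)
cmd 2: set κ=0.9949 → (κ,φ,ℓ)=(0.9949,342.57°,1.9659) → tip=(1.3192,-0.4142,0.9315)
cmd 3: set φ=108.57° → (κ,φ,ℓ)=(0.9949,108.57°,1.9659) → tip=(-0.4403,1.3107,0.9315)

-0.440 1.311 0.932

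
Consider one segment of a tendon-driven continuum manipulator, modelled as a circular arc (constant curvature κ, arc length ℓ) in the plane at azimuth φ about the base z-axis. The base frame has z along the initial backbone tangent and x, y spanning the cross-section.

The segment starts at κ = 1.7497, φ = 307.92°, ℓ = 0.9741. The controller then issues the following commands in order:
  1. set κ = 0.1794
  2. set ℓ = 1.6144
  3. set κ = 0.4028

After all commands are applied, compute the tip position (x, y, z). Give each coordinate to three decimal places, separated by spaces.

initial: κ=1.7497, φ=307.92°, ℓ=0.9741
cmd 1: set κ=0.1794 → (κ,φ,ℓ)=(0.1794,307.92°,0.9741) → tip=(0.0522,-0.0670,0.9691)
cmd 2: set ℓ=1.6144 → (κ,φ,ℓ)=(0.1794,307.92°,1.6144) → tip=(0.1427,-0.1831,1.5919)
cmd 3: set κ=0.4028 → (κ,φ,ℓ)=(0.4028,307.92°,1.6144) → tip=(0.3114,-0.3997,1.5030)

0.311 -0.400 1.503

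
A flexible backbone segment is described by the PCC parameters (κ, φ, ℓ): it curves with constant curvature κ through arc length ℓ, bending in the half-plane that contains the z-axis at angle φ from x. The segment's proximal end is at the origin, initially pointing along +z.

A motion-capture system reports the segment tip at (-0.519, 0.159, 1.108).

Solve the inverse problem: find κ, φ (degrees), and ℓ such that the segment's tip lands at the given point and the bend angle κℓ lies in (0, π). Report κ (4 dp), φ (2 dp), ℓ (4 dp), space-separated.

ρ = √(x²+y²) = √(-0.519² + 0.159²) = 0.54281
φ = atan2(y, x) mod 360° = atan2(0.159, -0.519) = 162.9671°
|p|² = ρ² + z² = 0.54281² + 1.108² = 1.52231
κ = 2ρ / |p|² = 2×0.54281 / 1.52231 = 0.71314
θ = 2·atan2(ρ, z) = 2·atan2(0.54281, 1.108) = 0.91107 rad
ℓ = θ/κ = 0.91107/0.71314 = 1.27755

0.7131 162.97 1.2775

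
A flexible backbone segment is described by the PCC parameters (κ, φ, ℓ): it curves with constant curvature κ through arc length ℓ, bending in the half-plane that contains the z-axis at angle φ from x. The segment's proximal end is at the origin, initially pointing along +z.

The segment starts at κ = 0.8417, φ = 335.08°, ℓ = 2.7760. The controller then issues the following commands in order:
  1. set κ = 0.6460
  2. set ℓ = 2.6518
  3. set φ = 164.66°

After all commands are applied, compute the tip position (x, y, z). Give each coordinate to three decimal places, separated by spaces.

initial: κ=0.8417, φ=335.08°, ℓ=2.7760
cmd 1: set κ=0.6460 → (κ,φ,ℓ)=(0.6460,335.08°,2.7760) → tip=(1.7137,-0.7962,1.5098)
cmd 2: set ℓ=2.6518 → (κ,φ,ℓ)=(0.6460,335.08°,2.6518) → tip=(1.6029,-0.7447,1.5323)
cmd 3: set φ=164.66° → (κ,φ,ℓ)=(0.6460,164.66°,2.6518) → tip=(-1.7045,0.4676,1.5323)

-1.705 0.468 1.532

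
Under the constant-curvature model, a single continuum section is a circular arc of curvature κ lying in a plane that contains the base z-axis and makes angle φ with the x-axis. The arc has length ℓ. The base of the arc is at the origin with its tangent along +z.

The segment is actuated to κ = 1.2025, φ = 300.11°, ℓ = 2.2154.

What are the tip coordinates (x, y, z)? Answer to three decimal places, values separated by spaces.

θ = κ·ℓ = 1.2025 × 2.2154 = 2.66402 rad
ρ = (1 − cos θ)/κ = (1 − -0.88811)/1.2025 = 1.57016
z = sin θ / κ = 0.45963/1.2025 = 0.38223
x = ρ cos φ = 1.57016 × cos(300.11°) = 0.78769
y = ρ sin φ = 1.57016 × sin(300.11°) = -1.35829

0.788 -1.358 0.382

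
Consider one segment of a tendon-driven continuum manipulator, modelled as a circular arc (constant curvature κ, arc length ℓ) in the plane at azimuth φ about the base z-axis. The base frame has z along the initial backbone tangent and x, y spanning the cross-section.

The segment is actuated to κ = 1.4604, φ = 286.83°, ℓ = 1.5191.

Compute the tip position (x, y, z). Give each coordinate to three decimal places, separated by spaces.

θ = κ·ℓ = 1.4604 × 1.5191 = 2.21849 rad
ρ = (1 − cos θ)/κ = (1 − -0.60335)/1.4604 = 1.09789
z = sin θ / κ = 0.79748/1.4604 = 0.54607
x = ρ cos φ = 1.09789 × cos(286.83°) = 0.31787
y = ρ sin φ = 1.09789 × sin(286.83°) = -1.05086

0.318 -1.051 0.546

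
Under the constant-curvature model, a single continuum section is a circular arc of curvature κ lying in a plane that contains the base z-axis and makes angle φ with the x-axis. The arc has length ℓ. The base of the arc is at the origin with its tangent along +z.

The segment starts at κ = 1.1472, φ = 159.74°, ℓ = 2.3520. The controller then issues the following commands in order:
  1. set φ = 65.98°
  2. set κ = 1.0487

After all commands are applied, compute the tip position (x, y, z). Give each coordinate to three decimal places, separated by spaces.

initial: κ=1.1472, φ=159.74°, ℓ=2.3520
cmd 1: set φ=65.98° → (κ,φ,ℓ)=(1.1472,65.98°,2.3520) → tip=(0.6753,1.5154,0.3739)
cmd 2: set κ=1.0487 → (κ,φ,ℓ)=(1.0487,65.98°,2.3520) → tip=(0.6912,1.5509,0.5959)

0.691 1.551 0.596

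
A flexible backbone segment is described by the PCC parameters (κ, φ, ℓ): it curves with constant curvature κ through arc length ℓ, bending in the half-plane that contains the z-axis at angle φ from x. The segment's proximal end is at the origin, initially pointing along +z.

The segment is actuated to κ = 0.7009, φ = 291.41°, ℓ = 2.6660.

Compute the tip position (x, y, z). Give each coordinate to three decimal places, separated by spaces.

0.674 -1.718 1.364

θ = κ·ℓ = 0.7009 × 2.6660 = 1.86860 rad
ρ = (1 − cos θ)/κ = (1 − -0.29342)/0.7009 = 1.84537
z = sin θ / κ = 0.95598/0.7009 = 1.36394
x = ρ cos φ = 1.84537 × cos(291.41°) = 0.67363
y = ρ sin φ = 1.84537 × sin(291.41°) = -1.71803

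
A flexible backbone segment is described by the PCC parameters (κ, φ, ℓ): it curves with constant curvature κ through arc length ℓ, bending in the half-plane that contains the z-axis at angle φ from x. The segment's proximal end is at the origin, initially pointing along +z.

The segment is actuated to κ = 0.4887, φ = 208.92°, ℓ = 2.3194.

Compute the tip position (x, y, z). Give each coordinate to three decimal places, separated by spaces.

θ = κ·ℓ = 0.4887 × 2.3194 = 1.13349 rad
ρ = (1 − cos θ)/κ = (1 − 0.42350)/0.4887 = 1.17966
z = sin θ / κ = 0.90590/0.4887 = 1.85369
x = ρ cos φ = 1.17966 × cos(208.92°) = -1.03255
y = ρ sin φ = 1.17966 × sin(208.92°) = -0.57047

-1.033 -0.570 1.854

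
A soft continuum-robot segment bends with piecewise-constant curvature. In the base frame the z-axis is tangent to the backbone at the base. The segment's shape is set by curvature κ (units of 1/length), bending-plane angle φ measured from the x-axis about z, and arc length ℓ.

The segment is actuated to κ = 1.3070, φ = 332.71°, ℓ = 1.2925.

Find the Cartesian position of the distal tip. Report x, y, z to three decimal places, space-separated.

0.760 -0.392 0.760

θ = κ·ℓ = 1.3070 × 1.2925 = 1.68930 rad
ρ = (1 − cos θ)/κ = (1 − -0.11822)/1.3070 = 0.85557
z = sin θ / κ = 0.99299/1.3070 = 0.75975
x = ρ cos φ = 0.85557 × cos(332.71°) = 0.76034
y = ρ sin φ = 0.85557 × sin(332.71°) = -0.39227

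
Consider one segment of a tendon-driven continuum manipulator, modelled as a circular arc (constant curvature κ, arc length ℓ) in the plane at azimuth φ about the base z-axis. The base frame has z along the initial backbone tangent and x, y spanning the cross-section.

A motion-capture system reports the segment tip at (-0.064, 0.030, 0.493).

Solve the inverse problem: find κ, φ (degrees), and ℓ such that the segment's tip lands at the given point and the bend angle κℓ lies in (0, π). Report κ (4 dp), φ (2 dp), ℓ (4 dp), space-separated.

ρ = √(x²+y²) = √(-0.064² + 0.030²) = 0.07068
φ = atan2(y, x) mod 360° = atan2(0.030, -0.064) = 154.8852°
|p|² = ρ² + z² = 0.07068² + 0.493² = 0.24804
κ = 2ρ / |p|² = 2×0.07068 / 0.24804 = 0.56992
θ = 2·atan2(ρ, z) = 2·atan2(0.07068, 0.493) = 0.28480 rad
ℓ = θ/κ = 0.28480/0.56992 = 0.49973

0.5699 154.89 0.4997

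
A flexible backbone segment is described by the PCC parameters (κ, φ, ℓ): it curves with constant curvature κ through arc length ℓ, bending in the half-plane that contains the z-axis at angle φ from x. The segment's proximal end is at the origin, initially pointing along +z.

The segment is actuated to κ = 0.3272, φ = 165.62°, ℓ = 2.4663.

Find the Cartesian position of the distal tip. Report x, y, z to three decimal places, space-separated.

θ = κ·ℓ = 0.3272 × 2.4663 = 0.80697 rad
ρ = (1 − cos θ)/κ = (1 − 0.69169)/0.3272 = 0.94228
z = sin θ / κ = 0.72220/0.3272 = 2.20720
x = ρ cos φ = 0.94228 × cos(165.62°) = -0.91275
y = ρ sin φ = 0.94228 × sin(165.62°) = 0.23402

-0.913 0.234 2.207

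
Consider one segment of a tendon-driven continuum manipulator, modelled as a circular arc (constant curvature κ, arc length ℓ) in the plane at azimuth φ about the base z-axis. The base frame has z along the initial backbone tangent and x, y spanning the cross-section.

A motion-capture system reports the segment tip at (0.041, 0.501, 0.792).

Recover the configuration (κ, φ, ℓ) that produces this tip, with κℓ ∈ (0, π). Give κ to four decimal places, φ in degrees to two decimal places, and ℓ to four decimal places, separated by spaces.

ρ = √(x²+y²) = √(0.041² + 0.501²) = 0.50267
φ = atan2(y, x) mod 360° = atan2(0.501, 0.041) = 85.3215°
|p|² = ρ² + z² = 0.50267² + 0.792² = 0.87995
κ = 2ρ / |p|² = 2×0.50267 / 0.87995 = 1.14251
θ = 2·atan2(ρ, z) = 2·atan2(0.50267, 0.792) = 1.13107 rad
ℓ = θ/κ = 1.13107/1.14251 = 0.98999

1.1425 85.32 0.9900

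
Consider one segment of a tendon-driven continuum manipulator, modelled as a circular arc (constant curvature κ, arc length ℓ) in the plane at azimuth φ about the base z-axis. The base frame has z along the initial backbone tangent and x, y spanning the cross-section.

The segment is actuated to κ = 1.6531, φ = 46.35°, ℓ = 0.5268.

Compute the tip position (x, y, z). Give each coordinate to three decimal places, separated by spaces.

θ = κ·ℓ = 1.6531 × 0.5268 = 0.87085 rad
ρ = (1 − cos θ)/κ = (1 − 0.64417)/1.6531 = 0.21525
z = sin θ / κ = 0.76488/1.6531 = 0.46269
x = ρ cos φ = 0.21525 × cos(46.35°) = 0.14857
y = ρ sin φ = 0.21525 × sin(46.35°) = 0.15575

0.149 0.156 0.463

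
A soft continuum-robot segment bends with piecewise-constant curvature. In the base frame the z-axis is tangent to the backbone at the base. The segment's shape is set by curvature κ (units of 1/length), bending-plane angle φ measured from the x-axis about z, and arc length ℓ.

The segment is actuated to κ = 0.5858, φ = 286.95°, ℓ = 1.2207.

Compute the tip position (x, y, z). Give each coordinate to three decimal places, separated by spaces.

θ = κ·ℓ = 0.5858 × 1.2207 = 0.71509 rad
ρ = (1 − cos θ)/κ = (1 − 0.75504)/0.5858 = 0.41817
z = sin θ / κ = 0.65568/0.5858 = 1.11929
x = ρ cos φ = 0.41817 × cos(286.95°) = 0.12191
y = ρ sin φ = 0.41817 × sin(286.95°) = -0.40000

0.122 -0.400 1.119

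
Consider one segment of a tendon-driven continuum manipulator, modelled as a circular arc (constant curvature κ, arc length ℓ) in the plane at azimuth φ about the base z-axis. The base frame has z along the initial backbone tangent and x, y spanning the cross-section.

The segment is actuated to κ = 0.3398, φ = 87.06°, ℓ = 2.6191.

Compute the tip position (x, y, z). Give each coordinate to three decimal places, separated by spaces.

0.056 1.089 2.287

θ = κ·ℓ = 0.3398 × 2.6191 = 0.88997 rad
ρ = (1 − cos θ)/κ = (1 − 0.62944)/0.3398 = 1.09054
z = sin θ / κ = 0.77705/0.3398 = 2.28680
x = ρ cos φ = 1.09054 × cos(87.06°) = 0.05593
y = ρ sin φ = 1.09054 × sin(87.06°) = 1.08910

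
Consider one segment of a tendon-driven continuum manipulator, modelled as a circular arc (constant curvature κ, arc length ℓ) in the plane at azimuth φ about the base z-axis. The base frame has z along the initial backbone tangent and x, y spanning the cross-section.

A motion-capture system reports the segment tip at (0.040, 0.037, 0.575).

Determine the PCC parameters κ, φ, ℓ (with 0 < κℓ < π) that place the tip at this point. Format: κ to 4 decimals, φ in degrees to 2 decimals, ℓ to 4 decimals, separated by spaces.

0.3267 42.77 0.5784

ρ = √(x²+y²) = √(0.040² + 0.037²) = 0.05449
φ = atan2(y, x) mod 360° = atan2(0.037, 0.040) = 42.7688°
|p|² = ρ² + z² = 0.05449² + 0.575² = 0.33359
κ = 2ρ / |p|² = 2×0.05449 / 0.33359 = 0.32668
θ = 2·atan2(ρ, z) = 2·atan2(0.05449, 0.575) = 0.18896 rad
ℓ = θ/κ = 0.18896/0.32668 = 0.57844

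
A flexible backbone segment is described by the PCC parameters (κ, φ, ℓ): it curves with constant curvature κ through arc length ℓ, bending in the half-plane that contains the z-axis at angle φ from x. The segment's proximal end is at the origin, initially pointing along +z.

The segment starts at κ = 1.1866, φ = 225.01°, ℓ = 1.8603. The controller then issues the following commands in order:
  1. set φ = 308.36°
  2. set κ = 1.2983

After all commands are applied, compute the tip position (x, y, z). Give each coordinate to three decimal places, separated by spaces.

initial: κ=1.1866, φ=225.01°, ℓ=1.8603
cmd 1: set φ=308.36° → (κ,φ,ℓ)=(1.1866,308.36°,1.8603) → tip=(0.8339,-1.0537,0.6777)
cmd 2: set κ=1.2983 → (κ,φ,ℓ)=(1.2983,308.36°,1.8603) → tip=(0.8354,-1.0555,0.5116)

0.835 -1.055 0.512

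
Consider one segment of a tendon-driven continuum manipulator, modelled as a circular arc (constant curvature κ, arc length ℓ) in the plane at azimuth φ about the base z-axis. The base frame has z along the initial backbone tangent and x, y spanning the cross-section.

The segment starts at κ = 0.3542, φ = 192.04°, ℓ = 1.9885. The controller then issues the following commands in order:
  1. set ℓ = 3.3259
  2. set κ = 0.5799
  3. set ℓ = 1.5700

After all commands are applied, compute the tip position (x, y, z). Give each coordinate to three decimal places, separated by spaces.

initial: κ=0.3542, φ=192.04°, ℓ=1.9885
cmd 1: set ℓ=3.3259 → (κ,φ,ℓ)=(0.3542,192.04°,3.3259) → tip=(-1.7043,-0.3635,2.6083)
cmd 2: set κ=0.5799 → (κ,φ,ℓ)=(0.5799,192.04°,3.3259) → tip=(-2.2773,-0.4857,1.6152)
cmd 3: set ℓ=1.5700 → (κ,φ,ℓ)=(0.5799,192.04°,1.5700) → tip=(-0.6520,-0.1391,1.3619)

-0.652 -0.139 1.362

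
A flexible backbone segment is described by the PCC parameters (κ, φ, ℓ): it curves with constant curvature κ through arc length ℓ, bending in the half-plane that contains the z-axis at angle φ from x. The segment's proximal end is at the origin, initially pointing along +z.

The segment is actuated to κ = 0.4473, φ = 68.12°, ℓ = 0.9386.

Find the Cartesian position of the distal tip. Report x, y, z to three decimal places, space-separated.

0.072 0.180 0.911

θ = κ·ℓ = 0.4473 × 0.9386 = 0.41984 rad
ρ = (1 − cos θ)/κ = (1 − 0.91316)/0.4473 = 0.19415
z = sin θ / κ = 0.40761/0.4473 = 0.91127
x = ρ cos φ = 0.19415 × cos(68.12°) = 0.07235
y = ρ sin φ = 0.19415 × sin(68.12°) = 0.18017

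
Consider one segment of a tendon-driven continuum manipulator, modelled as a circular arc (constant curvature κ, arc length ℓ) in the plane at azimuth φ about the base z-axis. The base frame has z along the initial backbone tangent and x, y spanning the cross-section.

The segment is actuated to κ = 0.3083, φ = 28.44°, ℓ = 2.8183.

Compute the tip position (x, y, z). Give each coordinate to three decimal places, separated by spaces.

1.011 0.547 2.477

θ = κ·ℓ = 0.3083 × 2.8183 = 0.86888 rad
ρ = (1 − cos θ)/κ = (1 − 0.64568)/0.3083 = 1.14927
z = sin θ / κ = 0.76361/0.3083 = 2.47683
x = ρ cos φ = 1.14927 × cos(28.44°) = 1.01057
y = ρ sin φ = 1.14927 × sin(28.44°) = 0.54733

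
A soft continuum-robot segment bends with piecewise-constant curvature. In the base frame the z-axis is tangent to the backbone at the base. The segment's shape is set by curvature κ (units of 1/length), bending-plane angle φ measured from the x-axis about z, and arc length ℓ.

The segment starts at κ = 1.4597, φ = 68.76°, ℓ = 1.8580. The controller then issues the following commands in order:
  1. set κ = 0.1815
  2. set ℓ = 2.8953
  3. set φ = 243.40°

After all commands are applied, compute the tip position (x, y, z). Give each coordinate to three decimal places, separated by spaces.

initial: κ=1.4597, φ=68.76°, ℓ=1.8580
cmd 1: set κ=0.1815 → (κ,φ,ℓ)=(0.1815,68.76°,1.8580) → tip=(0.1124,0.2892,1.8230)
cmd 2: set ℓ=2.8953 → (κ,φ,ℓ)=(0.1815,68.76°,2.8953) → tip=(0.2693,0.6929,2.7639)
cmd 3: set φ=243.40° → (κ,φ,ℓ)=(0.1815,243.40°,2.8953) → tip=(-0.3329,-0.6647,2.7639)

-0.333 -0.665 2.764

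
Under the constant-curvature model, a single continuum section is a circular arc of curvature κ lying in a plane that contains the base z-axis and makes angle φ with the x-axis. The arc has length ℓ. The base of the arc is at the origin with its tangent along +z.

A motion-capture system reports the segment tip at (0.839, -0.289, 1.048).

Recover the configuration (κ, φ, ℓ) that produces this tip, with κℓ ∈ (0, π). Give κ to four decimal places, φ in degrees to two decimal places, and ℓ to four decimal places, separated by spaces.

ρ = √(x²+y²) = √(0.839² + -0.289²) = 0.88738
φ = atan2(y, x) mod 360° = atan2(-0.289, 0.839) = 340.9933°
|p|² = ρ² + z² = 0.88738² + 1.048² = 1.88575
κ = 2ρ / |p|² = 2×0.88738 / 1.88575 = 0.94114
θ = 2·atan2(ρ, z) = 2·atan2(0.88738, 1.048) = 1.40519 rad
ℓ = θ/κ = 1.40519/0.94114 = 1.49307

0.9411 340.99 1.4931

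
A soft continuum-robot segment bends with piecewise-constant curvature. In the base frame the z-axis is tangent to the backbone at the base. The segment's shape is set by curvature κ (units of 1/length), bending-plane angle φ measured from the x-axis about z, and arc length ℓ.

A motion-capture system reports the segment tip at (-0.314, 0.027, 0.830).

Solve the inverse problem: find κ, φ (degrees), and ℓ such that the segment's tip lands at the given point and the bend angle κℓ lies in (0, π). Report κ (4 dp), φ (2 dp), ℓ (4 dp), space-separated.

ρ = √(x²+y²) = √(-0.314² + 0.027²) = 0.31516
φ = atan2(y, x) mod 360° = atan2(0.027, -0.314) = 175.0854°
|p|² = ρ² + z² = 0.31516² + 0.830² = 0.78822
κ = 2ρ / |p|² = 2×0.31516 / 0.78822 = 0.79967
θ = 2·atan2(ρ, z) = 2·atan2(0.31516, 0.830) = 0.72579 rad
ℓ = θ/κ = 0.72579/0.79967 = 0.90761

0.7997 175.09 0.9076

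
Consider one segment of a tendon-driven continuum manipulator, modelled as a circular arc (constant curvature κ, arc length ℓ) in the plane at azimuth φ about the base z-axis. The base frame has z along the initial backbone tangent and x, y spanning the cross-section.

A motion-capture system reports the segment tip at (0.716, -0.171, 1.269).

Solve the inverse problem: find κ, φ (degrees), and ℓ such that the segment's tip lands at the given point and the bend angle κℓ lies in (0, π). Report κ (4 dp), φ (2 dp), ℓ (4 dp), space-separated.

ρ = √(x²+y²) = √(0.716² + -0.171²) = 0.73614
φ = atan2(y, x) mod 360° = atan2(-0.171, 0.716) = 346.5678°
|p|² = ρ² + z² = 0.73614² + 1.269² = 2.15226
κ = 2ρ / |p|² = 2×0.73614 / 2.15226 = 0.68406
θ = 2·atan2(ρ, z) = 2·atan2(0.73614, 1.269) = 1.05131 rad
ℓ = θ/κ = 1.05131/0.68406 = 1.53686

0.6841 346.57 1.5369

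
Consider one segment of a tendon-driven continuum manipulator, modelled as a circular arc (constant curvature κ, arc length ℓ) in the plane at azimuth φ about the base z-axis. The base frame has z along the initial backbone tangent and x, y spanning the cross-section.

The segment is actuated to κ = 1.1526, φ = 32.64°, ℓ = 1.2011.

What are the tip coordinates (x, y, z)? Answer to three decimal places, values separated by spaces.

θ = κ·ℓ = 1.1526 × 1.2011 = 1.38439 rad
ρ = (1 − cos θ)/κ = (1 − 0.18533)/1.1526 = 0.70681
z = sin θ / κ = 0.98268/1.1526 = 0.85257
x = ρ cos φ = 0.70681 × cos(32.64°) = 0.59519
y = ρ sin φ = 0.70681 × sin(32.64°) = 0.38122

0.595 0.381 0.853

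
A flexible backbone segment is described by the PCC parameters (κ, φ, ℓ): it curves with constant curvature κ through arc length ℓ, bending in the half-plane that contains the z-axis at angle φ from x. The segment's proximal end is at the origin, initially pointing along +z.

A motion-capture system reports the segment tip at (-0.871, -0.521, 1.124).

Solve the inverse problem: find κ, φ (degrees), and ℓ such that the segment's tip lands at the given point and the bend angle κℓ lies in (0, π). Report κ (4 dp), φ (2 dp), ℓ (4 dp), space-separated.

ρ = √(x²+y²) = √(-0.871² + -0.521²) = 1.01493
φ = atan2(y, x) mod 360° = atan2(-0.521, -0.871) = 210.8863°
|p|² = ρ² + z² = 1.01493² + 1.124² = 2.29346
κ = 2ρ / |p|² = 2×1.01493 / 2.29346 = 0.88506
θ = 2·atan2(ρ, z) = 2·atan2(1.01493, 1.124) = 1.46890 rad
ℓ = θ/κ = 1.46890/0.88506 = 1.65965

0.8851 210.89 1.6597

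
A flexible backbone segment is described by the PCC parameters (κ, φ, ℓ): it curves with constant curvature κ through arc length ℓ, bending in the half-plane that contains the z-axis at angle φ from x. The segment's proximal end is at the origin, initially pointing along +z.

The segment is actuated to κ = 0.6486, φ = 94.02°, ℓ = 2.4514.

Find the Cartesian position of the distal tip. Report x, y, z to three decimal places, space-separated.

-0.110 1.567 1.541

θ = κ·ℓ = 0.6486 × 2.4514 = 1.58998 rad
ρ = (1 − cos θ)/κ = (1 − -0.01918)/0.6486 = 1.57135
z = sin θ / κ = 0.99982/0.6486 = 1.54150
x = ρ cos φ = 1.57135 × cos(94.02°) = -0.11016
y = ρ sin φ = 1.57135 × sin(94.02°) = 1.56749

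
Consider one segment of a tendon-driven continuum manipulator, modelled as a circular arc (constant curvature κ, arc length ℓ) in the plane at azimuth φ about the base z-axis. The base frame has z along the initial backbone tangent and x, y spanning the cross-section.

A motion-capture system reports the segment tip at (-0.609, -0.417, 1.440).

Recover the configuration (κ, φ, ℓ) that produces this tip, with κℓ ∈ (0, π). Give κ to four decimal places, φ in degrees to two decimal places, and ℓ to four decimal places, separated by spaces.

0.5638 214.40 1.6803

ρ = √(x²+y²) = √(-0.609² + -0.417²) = 0.73809
φ = atan2(y, x) mod 360° = atan2(-0.417, -0.609) = 214.4006°
|p|² = ρ² + z² = 0.73809² + 1.440² = 2.61837
κ = 2ρ / |p|² = 2×0.73809 / 2.61837 = 0.56377
θ = 2·atan2(ρ, z) = 2·atan2(0.73809, 1.440) = 0.94729 rad
ℓ = θ/κ = 0.94729/0.56377 = 1.68026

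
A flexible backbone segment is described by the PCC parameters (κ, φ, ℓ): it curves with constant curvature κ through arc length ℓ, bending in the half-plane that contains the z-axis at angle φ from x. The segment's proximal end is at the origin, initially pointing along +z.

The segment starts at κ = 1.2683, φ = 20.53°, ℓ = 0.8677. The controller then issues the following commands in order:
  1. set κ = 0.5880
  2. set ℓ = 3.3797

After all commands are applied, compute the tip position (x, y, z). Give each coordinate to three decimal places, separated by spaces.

2.237 0.838 1.555

initial: κ=1.2683, φ=20.53°, ℓ=0.8677
cmd 1: set κ=0.5880 → (κ,φ,ℓ)=(0.5880,20.53°,0.8677) → tip=(0.2028,0.0760,0.8305)
cmd 2: set ℓ=3.3797 → (κ,φ,ℓ)=(0.5880,20.53°,3.3797) → tip=(2.2370,0.8377,1.5553)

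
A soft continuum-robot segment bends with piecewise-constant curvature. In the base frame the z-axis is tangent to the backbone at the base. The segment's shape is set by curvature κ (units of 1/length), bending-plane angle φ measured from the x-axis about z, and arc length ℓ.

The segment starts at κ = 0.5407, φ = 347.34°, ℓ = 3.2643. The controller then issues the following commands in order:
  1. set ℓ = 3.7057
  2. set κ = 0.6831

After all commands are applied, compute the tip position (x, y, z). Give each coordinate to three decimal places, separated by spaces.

2.599 -0.584 0.839

initial: κ=0.5407, φ=347.34°, ℓ=3.2643
cmd 1: set ℓ=3.7057 → (κ,φ,ℓ)=(0.5407,347.34°,3.7057) → tip=(2.5614,-0.5754,1.6789)
cmd 2: set κ=0.6831 → (κ,φ,ℓ)=(0.6831,347.34°,3.7057) → tip=(2.5989,-0.5838,0.8389)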